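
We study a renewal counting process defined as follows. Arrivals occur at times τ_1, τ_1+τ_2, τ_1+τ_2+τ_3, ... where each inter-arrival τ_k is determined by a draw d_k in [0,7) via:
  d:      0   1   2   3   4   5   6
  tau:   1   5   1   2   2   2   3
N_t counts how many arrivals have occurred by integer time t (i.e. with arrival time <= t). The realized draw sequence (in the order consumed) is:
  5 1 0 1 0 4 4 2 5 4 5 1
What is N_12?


3

draw d_1=5: τ_1=2, arrival time A_1=2
draw d_2=1: τ_2=5, arrival time A_2=7
draw d_3=0: τ_3=1, arrival time A_3=8
draw d_4=1: τ_4=5, arrival time A_4=13
draw d_5=0: τ_5=1, arrival time A_5=14
draw d_6=4: τ_6=2, arrival time A_6=16
draw d_7=4: τ_7=2, arrival time A_7=18
draw d_8=2: τ_8=1, arrival time A_8=19
draw d_9=5: τ_9=2, arrival time A_9=21
draw d_10=4: τ_10=2, arrival time A_10=23
draw d_11=5: τ_11=2, arrival time A_11=25
draw d_12=1: τ_12=5, arrival time A_12=30
N_t over t=0..12: 0:0 1:0 2:1 3:1 4:1 5:1 6:1 7:2 8:3 9:3 10:3 11:3 12:3


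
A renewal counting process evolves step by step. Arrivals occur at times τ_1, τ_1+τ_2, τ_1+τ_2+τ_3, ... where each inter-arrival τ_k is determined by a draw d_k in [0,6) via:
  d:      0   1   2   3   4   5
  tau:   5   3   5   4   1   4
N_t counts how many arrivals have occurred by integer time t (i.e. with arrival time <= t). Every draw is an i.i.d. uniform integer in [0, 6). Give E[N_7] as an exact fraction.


Inter-arrival values over d=0..5: [5, 3, 5, 4, 1, 4]
Each d has probability 1/6, so the pmf of τ is: f(1) = 1/6, f(3) = 1/6, f(4) = 1/3, f(5) = 1/3
Renewal equation for m(n) = E[N_n]: condition on τ_1 = k (if k <= n, one arrival plus a fresh copy on the remaining n−k steps): m(n) = F(n) + Σ_{k<=n} f(k)·m(n−k), where F(n) = P(τ <= n) and m(0) = 0
m(1) = F(1) = 1/6
m(2) = F(2) + f(1)·m(1) = 1/6 + 1/6·1/6 = 7/36
m(3) = F(3) + f(1)·m(2) = 1/3 + 1/6·7/36 = 79/216
m(4) = F(4) + f(1)·m(3) + f(3)·m(1) = 2/3 + 1/6·79/216 + 1/6·1/6 = 979/1296
m(5) = F(5) + f(1)·m(4) + f(3)·m(2) + f(4)·m(1) = 1 + 1/6·979/1296 + 1/6·7/36 + 1/3·1/6 = 9439/7776
m(6) = F(6) + f(1)·m(5) + f(3)·m(3) + f(4)·m(2) + f(5)·m(1) = 1 + 1/6·9439/7776 + 1/6·79/216 + 1/3·7/36 + 1/3·1/6 = 64555/46656
m(7) = F(7) + f(1)·m(6) + f(3)·m(4) + f(4)·m(3) + f(5)·m(2) = 1 + 1/6·64555/46656 + 1/6·979/1296 + 1/3·79/216 + 1/3·7/36 = 432007/279936
E[N_7] = m(7) = 432007/279936

432007/279936


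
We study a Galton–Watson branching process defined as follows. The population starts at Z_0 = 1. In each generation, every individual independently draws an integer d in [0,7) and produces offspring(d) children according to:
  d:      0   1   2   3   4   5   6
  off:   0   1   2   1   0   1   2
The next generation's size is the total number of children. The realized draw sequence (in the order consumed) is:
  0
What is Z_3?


0

gen 0: Z_0=1, draws=[0], offspring=[0], Z_1=0
gen 1: Z_1=0, draws=[], offspring=[], Z_2=0
gen 2: Z_2=0, draws=[], offspring=[], Z_3=0


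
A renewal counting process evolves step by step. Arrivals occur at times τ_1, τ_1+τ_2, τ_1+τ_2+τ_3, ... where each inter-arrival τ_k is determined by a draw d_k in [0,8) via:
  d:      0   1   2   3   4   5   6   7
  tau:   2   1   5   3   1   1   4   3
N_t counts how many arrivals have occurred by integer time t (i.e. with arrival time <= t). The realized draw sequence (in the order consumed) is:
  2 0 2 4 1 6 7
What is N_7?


2

draw d_1=2: τ_1=5, arrival time A_1=5
draw d_2=0: τ_2=2, arrival time A_2=7
draw d_3=2: τ_3=5, arrival time A_3=12
draw d_4=4: τ_4=1, arrival time A_4=13
draw d_5=1: τ_5=1, arrival time A_5=14
draw d_6=6: τ_6=4, arrival time A_6=18
draw d_7=7: τ_7=3, arrival time A_7=21
N_t over t=0..7: 0:0 1:0 2:0 3:0 4:0 5:1 6:1 7:2


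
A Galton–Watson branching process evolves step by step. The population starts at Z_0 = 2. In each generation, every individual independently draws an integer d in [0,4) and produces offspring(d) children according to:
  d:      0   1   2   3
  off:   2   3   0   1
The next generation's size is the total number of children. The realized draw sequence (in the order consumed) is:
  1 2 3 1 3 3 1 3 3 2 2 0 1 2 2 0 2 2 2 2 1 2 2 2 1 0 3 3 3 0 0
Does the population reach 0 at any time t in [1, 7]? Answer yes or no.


no

gen 0: Z_0=2, draws=[1, 2], offspring=[3, 0], Z_1=3
gen 1: Z_1=3, draws=[3, 1, 3], offspring=[1, 3, 1], Z_2=5
gen 2: Z_2=5, draws=[3, 1, 3, 3, 2], offspring=[1, 3, 1, 1, 0], Z_3=6
gen 3: Z_3=6, draws=[2, 0, 1, 2, 2, 0], offspring=[0, 2, 3, 0, 0, 2], Z_4=7
gen 4: Z_4=7, draws=[2, 2, 2, 2, 1, 2, 2], offspring=[0, 0, 0, 0, 3, 0, 0], Z_5=3
gen 5: Z_5=3, draws=[2, 1, 0], offspring=[0, 3, 2], Z_6=5
gen 6: Z_6=5, draws=[3, 3, 3, 0, 0], offspring=[1, 1, 1, 2, 2], Z_7=7


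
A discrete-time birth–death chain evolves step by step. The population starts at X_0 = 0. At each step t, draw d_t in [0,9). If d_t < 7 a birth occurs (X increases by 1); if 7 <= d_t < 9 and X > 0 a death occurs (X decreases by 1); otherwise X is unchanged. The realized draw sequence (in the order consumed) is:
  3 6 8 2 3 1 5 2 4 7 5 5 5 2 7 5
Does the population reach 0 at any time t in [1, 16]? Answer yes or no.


t=0: X=0, d=3 → birth, X_1=1
t=1: X=1, d=6 → birth, X_2=2
t=2: X=2, d=8 → death, X_3=1
t=3: X=1, d=2 → birth, X_4=2
t=4: X=2, d=3 → birth, X_5=3
t=5: X=3, d=1 → birth, X_6=4
t=6: X=4, d=5 → birth, X_7=5
t=7: X=5, d=2 → birth, X_8=6
t=8: X=6, d=4 → birth, X_9=7
t=9: X=7, d=7 → death, X_10=6
t=10: X=6, d=5 → birth, X_11=7
t=11: X=7, d=5 → birth, X_12=8
t=12: X=8, d=5 → birth, X_13=9
t=13: X=9, d=2 → birth, X_14=10
t=14: X=10, d=7 → death, X_15=9
t=15: X=9, d=5 → birth, X_16=10

no


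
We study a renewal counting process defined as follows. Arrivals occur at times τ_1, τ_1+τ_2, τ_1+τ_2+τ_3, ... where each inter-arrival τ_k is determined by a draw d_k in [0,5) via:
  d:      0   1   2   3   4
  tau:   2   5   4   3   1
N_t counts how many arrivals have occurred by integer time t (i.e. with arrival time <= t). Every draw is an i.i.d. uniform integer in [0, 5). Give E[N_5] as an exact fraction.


Inter-arrival values over d=0..4: [2, 5, 4, 3, 1]
Each d has probability 1/5, so the pmf of τ is: f(1) = 1/5, f(2) = 1/5, f(3) = 1/5, f(4) = 1/5, f(5) = 1/5
Renewal equation for m(n) = E[N_n]: condition on τ_1 = k (if k <= n, one arrival plus a fresh copy on the remaining n−k steps): m(n) = F(n) + Σ_{k<=n} f(k)·m(n−k), where F(n) = P(τ <= n) and m(0) = 0
m(1) = F(1) = 1/5
m(2) = F(2) + f(1)·m(1) = 2/5 + 1/5·1/5 = 11/25
m(3) = F(3) + f(1)·m(2) + f(2)·m(1) = 3/5 + 1/5·11/25 + 1/5·1/5 = 91/125
m(4) = F(4) + f(1)·m(3) + f(2)·m(2) + f(3)·m(1) = 4/5 + 1/5·91/125 + 1/5·11/25 + 1/5·1/5 = 671/625
m(5) = F(5) + f(1)·m(4) + f(2)·m(3) + f(3)·m(2) + f(4)·m(1) = 1 + 1/5·671/625 + 1/5·91/125 + 1/5·11/25 + 1/5·1/5 = 4651/3125
E[N_5] = m(5) = 4651/3125

4651/3125


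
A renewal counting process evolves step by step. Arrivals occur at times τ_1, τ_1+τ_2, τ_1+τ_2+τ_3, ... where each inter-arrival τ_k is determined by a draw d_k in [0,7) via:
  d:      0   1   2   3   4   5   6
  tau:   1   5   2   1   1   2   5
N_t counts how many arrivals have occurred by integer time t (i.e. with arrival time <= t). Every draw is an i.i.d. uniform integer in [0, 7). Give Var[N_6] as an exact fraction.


Inter-arrival values over d=0..6: [1, 5, 2, 1, 1, 2, 5]
Each d has probability 1/7, so the pmf of τ is: f(1) = 3/7, f(2) = 2/7, f(5) = 2/7
Let p_n(j) = P(N_n = j), with p_0 = [1]. Condition on τ_1: p_n(0) = P(τ > n), and for j >= 1, p_n(j) = Σ_{k<=n} f(k)·p_{n−k}(j−1)
p_1 = [4/7, 3/7]  (j = 0..1)
p_2 = [2/7, 26/49, 9/49]  (j = 0..2)
p_3 = [2/7, 2/7, 120/343, 27/343]  (j = 0..3)
p_4 = [2/7, 10/49, 94/343, 486/2401, 81/2401]  (j = 0..4)
p_5 = [0, 24/49, 58/343, 522/2401, 1836/16807, 243/16807]  (j = 0..5)
p_6 = [0, 12/49, 134/343, 362/2401, 2538/16807, 6642/117649, 729/117649]  (j = 0..6)
E[N_6] = Σ j·p_6(j) = 282598/117649;  E[N_6²] = Σ j²·p_6(j) = 848852/117649
Var[N_6] = 848852/117649 − (282598/117649)² = 20004959344/13841287201

20004959344/13841287201


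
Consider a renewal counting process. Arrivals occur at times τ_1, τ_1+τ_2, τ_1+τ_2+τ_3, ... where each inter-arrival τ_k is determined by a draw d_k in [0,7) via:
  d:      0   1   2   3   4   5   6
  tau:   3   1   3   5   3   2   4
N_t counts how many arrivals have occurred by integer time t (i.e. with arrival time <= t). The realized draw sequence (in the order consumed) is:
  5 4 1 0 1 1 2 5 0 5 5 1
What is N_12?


6

draw d_1=5: τ_1=2, arrival time A_1=2
draw d_2=4: τ_2=3, arrival time A_2=5
draw d_3=1: τ_3=1, arrival time A_3=6
draw d_4=0: τ_4=3, arrival time A_4=9
draw d_5=1: τ_5=1, arrival time A_5=10
draw d_6=1: τ_6=1, arrival time A_6=11
draw d_7=2: τ_7=3, arrival time A_7=14
draw d_8=5: τ_8=2, arrival time A_8=16
draw d_9=0: τ_9=3, arrival time A_9=19
draw d_10=5: τ_10=2, arrival time A_10=21
draw d_11=5: τ_11=2, arrival time A_11=23
draw d_12=1: τ_12=1, arrival time A_12=24
N_t over t=0..12: 0:0 1:0 2:1 3:1 4:1 5:2 6:3 7:3 8:3 9:4 10:5 11:6 12:6


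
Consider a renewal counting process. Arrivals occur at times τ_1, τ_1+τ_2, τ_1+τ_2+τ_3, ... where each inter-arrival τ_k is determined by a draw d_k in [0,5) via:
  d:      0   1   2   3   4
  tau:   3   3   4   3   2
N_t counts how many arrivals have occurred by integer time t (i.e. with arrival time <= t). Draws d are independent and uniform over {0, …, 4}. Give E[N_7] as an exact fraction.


51/25

Inter-arrival values over d=0..4: [3, 3, 4, 3, 2]
Each d has probability 1/5, so the pmf of τ is: f(2) = 1/5, f(3) = 3/5, f(4) = 1/5
Renewal equation for m(n) = E[N_n]: condition on τ_1 = k (if k <= n, one arrival plus a fresh copy on the remaining n−k steps): m(n) = F(n) + Σ_{k<=n} f(k)·m(n−k), where F(n) = P(τ <= n) and m(0) = 0
m(1) = F(1) = 0
m(2) = F(2) = 1/5
m(3) = F(3) = 4/5
m(4) = F(4) + f(2)·m(2) = 1 + 1/5·1/5 = 26/25
m(5) = F(5) + f(2)·m(3) + f(3)·m(2) = 1 + 1/5·4/5 + 3/5·1/5 = 32/25
m(6) = F(6) + f(2)·m(4) + f(3)·m(3) + f(4)·m(2) = 1 + 1/5·26/25 + 3/5·4/5 + 1/5·1/5 = 216/125
m(7) = F(7) + f(2)·m(5) + f(3)·m(4) + f(4)·m(3) = 1 + 1/5·32/25 + 3/5·26/25 + 1/5·4/5 = 51/25
E[N_7] = m(7) = 51/25


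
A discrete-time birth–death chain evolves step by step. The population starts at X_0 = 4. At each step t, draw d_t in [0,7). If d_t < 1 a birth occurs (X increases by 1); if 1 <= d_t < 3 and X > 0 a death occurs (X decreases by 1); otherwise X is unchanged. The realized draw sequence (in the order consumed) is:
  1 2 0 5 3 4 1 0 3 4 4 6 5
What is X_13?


t=0: X=4, d=1 → death, X_1=3
t=1: X=3, d=2 → death, X_2=2
t=2: X=2, d=0 → birth, X_3=3
t=3: X=3, d=5 → hold, X_4=3
t=4: X=3, d=3 → hold, X_5=3
t=5: X=3, d=4 → hold, X_6=3
t=6: X=3, d=1 → death, X_7=2
t=7: X=2, d=0 → birth, X_8=3
t=8: X=3, d=3 → hold, X_9=3
t=9: X=3, d=4 → hold, X_10=3
t=10: X=3, d=4 → hold, X_11=3
t=11: X=3, d=6 → hold, X_12=3
t=12: X=3, d=5 → hold, X_13=3

3


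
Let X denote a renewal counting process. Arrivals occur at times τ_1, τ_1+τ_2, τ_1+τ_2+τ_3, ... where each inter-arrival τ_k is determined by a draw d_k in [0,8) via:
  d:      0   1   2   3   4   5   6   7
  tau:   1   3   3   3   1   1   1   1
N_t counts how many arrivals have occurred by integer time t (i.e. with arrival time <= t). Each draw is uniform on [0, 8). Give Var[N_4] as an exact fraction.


Inter-arrival values over d=0..7: [1, 3, 3, 3, 1, 1, 1, 1]
Each d has probability 1/8, so the pmf of τ is: f(1) = 5/8, f(3) = 3/8
Let p_n(j) = P(N_n = j), with p_0 = [1]. Condition on τ_1: p_n(0) = P(τ > n), and for j >= 1, p_n(j) = Σ_{k<=n} f(k)·p_{n−k}(j−1)
p_1 = [3/8, 5/8]  (j = 0..1)
p_2 = [3/8, 15/64, 25/64]  (j = 0..2)
p_3 = [0, 39/64, 75/512, 125/512]  (j = 0..3)
p_4 = [0, 9/64, 315/512, 375/4096, 625/4096]  (j = 0..4)
E[N_4] = Σ j·p_4(j) = 9241/4096;  E[N_4²] = Σ j²·p_4(j) = 24031/4096
Var[N_4] = 24031/4096 − (9241/4096)² = 13034895/16777216

13034895/16777216


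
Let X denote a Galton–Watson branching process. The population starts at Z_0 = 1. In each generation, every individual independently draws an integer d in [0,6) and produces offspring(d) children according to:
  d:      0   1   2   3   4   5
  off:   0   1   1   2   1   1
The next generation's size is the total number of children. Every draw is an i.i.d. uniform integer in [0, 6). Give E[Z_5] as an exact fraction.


1

Outcome values over d=0..5: [0, 1, 1, 2, 1, 1]
Σy = 6, Σy² = 8, M = 6
μ = 6/6 = 1,  σ² = 8/6 − (1)² = 1/3
E[Z_0] = 1
E[Z_1] = 1·E[Z_0] = 1
E[Z_2] = 1·E[Z_1] = 1
E[Z_3] = 1·E[Z_2] = 1
E[Z_4] = 1·E[Z_3] = 1
E[Z_5] = 1·E[Z_4] = 1


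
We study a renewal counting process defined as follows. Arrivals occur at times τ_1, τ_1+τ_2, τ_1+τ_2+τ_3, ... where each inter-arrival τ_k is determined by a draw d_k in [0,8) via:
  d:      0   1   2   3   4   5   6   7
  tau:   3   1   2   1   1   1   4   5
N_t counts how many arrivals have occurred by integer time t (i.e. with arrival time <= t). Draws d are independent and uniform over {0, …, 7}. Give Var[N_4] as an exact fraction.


4743/4096

Inter-arrival values over d=0..7: [3, 1, 2, 1, 1, 1, 4, 5]
Each d has probability 1/8, so the pmf of τ is: f(1) = 1/2, f(2) = 1/8, f(3) = 1/8, f(4) = 1/8, f(5) = 1/8
Let p_n(j) = P(N_n = j), with p_0 = [1]. Condition on τ_1: p_n(0) = P(τ > n), and for j >= 1, p_n(j) = Σ_{k<=n} f(k)·p_{n−k}(j−1)
p_1 = [1/2, 1/2]  (j = 0..1)
p_2 = [3/8, 3/8, 1/4]  (j = 0..2)
p_3 = [1/4, 3/8, 1/4, 1/8]  (j = 0..3)
p_4 = [1/8, 23/64, 19/64, 5/32, 1/16]  (j = 0..4)
E[N_4] = Σ j·p_4(j) = 107/64;  E[N_4²] = Σ j²·p_4(j) = 253/64
Var[N_4] = 253/64 − (107/64)² = 4743/4096


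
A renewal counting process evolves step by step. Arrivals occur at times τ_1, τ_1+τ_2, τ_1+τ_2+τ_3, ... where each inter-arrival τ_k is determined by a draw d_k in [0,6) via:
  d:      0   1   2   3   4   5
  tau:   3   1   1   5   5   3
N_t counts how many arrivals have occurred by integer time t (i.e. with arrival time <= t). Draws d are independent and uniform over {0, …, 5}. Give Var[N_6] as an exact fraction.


362936/531441

Inter-arrival values over d=0..5: [3, 1, 1, 5, 5, 3]
Each d has probability 1/6, so the pmf of τ is: f(1) = 1/3, f(3) = 1/3, f(5) = 1/3
Let p_n(j) = P(N_n = j), with p_0 = [1]. Condition on τ_1: p_n(0) = P(τ > n), and for j >= 1, p_n(j) = Σ_{k<=n} f(k)·p_{n−k}(j−1)
p_1 = [2/3, 1/3]  (j = 0..1)
p_2 = [2/3, 2/9, 1/9]  (j = 0..2)
p_3 = [1/3, 5/9, 2/27, 1/27]  (j = 0..3)
p_4 = [1/3, 1/3, 8/27, 2/81, 1/81]  (j = 0..4)
p_5 = [0, 2/3, 5/27, 11/81, 2/243, 1/243]  (j = 0..5)
p_6 = [0, 1/3, 14/27, 7/81, 14/243, 2/729, 1/729]  (j = 0..6)
E[N_6] = Σ j·p_6(j) = 1372/729;  E[N_6²] = Σ j²·p_6(j) = 3080/729
Var[N_6] = 3080/729 − (1372/729)² = 362936/531441


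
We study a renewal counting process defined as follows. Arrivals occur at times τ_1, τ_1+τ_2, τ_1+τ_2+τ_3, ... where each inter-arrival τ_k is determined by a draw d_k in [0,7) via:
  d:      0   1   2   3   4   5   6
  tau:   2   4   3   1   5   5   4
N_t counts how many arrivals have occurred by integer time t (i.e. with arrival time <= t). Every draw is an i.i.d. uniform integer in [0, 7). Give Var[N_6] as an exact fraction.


Inter-arrival values over d=0..6: [2, 4, 3, 1, 5, 5, 4]
Each d has probability 1/7, so the pmf of τ is: f(1) = 1/7, f(2) = 1/7, f(3) = 1/7, f(4) = 2/7, f(5) = 2/7
Let p_n(j) = P(N_n = j), with p_0 = [1]. Condition on τ_1: p_n(0) = P(τ > n), and for j >= 1, p_n(j) = Σ_{k<=n} f(k)·p_{n−k}(j−1)
p_1 = [6/7, 1/7]  (j = 0..1)
p_2 = [5/7, 13/49, 1/49]  (j = 0..2)
p_3 = [4/7, 18/49, 20/343, 1/343]  (j = 0..3)
p_4 = [2/7, 29/49, 38/343, 27/2401, 1/2401]  (j = 0..4)
p_5 = [0, 37/49, 74/343, 65/2401, 34/16807, 1/16807]  (j = 0..5)
p_6 = [0, 4/7, 124/343, 146/2401, 99/16807, 41/117649, 1/117649]  (j = 0..6)
E[N_6] = Σ j·p_6(j) = 176737/117649;  E[N_6²] = Σ j²·p_6(j) = 313891/117649
Var[N_6] = 313891/117649 − (176737/117649)² = 5692995090/13841287201

5692995090/13841287201


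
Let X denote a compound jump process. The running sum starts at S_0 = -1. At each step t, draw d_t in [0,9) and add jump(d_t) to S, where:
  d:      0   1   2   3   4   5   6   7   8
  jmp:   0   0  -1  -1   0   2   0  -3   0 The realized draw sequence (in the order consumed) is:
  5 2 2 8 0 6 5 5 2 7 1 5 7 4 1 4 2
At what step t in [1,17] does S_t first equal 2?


t=0: S=-1, d=5, jump=2, S_1=1
t=1: S=1, d=2, jump=-1, S_2=0
t=2: S=0, d=2, jump=-1, S_3=-1
t=3: S=-1, d=8, jump=0, S_4=-1
t=4: S=-1, d=0, jump=0, S_5=-1
t=5: S=-1, d=6, jump=0, S_6=-1
t=6: S=-1, d=5, jump=2, S_7=1
t=7: S=1, d=5, jump=2, S_8=3
t=8: S=3, d=2, jump=-1, S_9=2
t=9: S=2, d=7, jump=-3, S_10=-1
t=10: S=-1, d=1, jump=0, S_11=-1
t=11: S=-1, d=5, jump=2, S_12=1
t=12: S=1, d=7, jump=-3, S_13=-2
t=13: S=-2, d=4, jump=0, S_14=-2
t=14: S=-2, d=1, jump=0, S_15=-2
t=15: S=-2, d=4, jump=0, S_16=-2
t=16: S=-2, d=2, jump=-1, S_17=-3

9


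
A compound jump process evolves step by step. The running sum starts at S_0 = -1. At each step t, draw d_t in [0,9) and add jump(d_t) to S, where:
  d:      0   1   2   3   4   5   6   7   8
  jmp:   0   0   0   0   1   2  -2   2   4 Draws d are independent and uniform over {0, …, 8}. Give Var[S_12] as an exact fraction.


848/27

Outcome values over d=0..8: [0, 0, 0, 0, 1, 2, -2, 2, 4]
Σy = 7, Σy² = 29, M = 9
μ = 7/9 = 7/9,  σ² = 29/9 − (7/9)² = 212/81
Independent increments: Var[S_12] = 12·σ² = 12·(212/81) = 848/27


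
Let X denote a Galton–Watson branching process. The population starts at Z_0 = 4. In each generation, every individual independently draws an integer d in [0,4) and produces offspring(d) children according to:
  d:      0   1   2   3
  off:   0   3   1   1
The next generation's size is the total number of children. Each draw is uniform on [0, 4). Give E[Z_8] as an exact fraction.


Outcome values over d=0..3: [0, 3, 1, 1]
Σy = 5, Σy² = 11, M = 4
μ = 5/4 = 5/4,  σ² = 11/4 − (5/4)² = 19/16
E[Z_0] = 4
E[Z_1] = 5/4·E[Z_0] = 5
E[Z_2] = 5/4·E[Z_1] = 25/4
E[Z_3] = 5/4·E[Z_2] = 125/16
E[Z_4] = 5/4·E[Z_3] = 625/64
E[Z_5] = 5/4·E[Z_4] = 3125/256
E[Z_6] = 5/4·E[Z_5] = 15625/1024
E[Z_7] = 5/4·E[Z_6] = 78125/4096
E[Z_8] = 5/4·E[Z_7] = 390625/16384

390625/16384


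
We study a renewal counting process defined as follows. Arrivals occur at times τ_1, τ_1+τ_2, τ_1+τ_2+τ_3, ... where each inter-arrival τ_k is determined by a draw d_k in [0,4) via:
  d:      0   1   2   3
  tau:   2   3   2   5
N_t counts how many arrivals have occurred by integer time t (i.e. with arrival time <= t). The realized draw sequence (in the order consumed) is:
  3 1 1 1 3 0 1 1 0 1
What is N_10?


draw d_1=3: τ_1=5, arrival time A_1=5
draw d_2=1: τ_2=3, arrival time A_2=8
draw d_3=1: τ_3=3, arrival time A_3=11
draw d_4=1: τ_4=3, arrival time A_4=14
draw d_5=3: τ_5=5, arrival time A_5=19
draw d_6=0: τ_6=2, arrival time A_6=21
draw d_7=1: τ_7=3, arrival time A_7=24
draw d_8=1: τ_8=3, arrival time A_8=27
draw d_9=0: τ_9=2, arrival time A_9=29
draw d_10=1: τ_10=3, arrival time A_10=32
N_t over t=0..10: 0:0 1:0 2:0 3:0 4:0 5:1 6:1 7:1 8:2 9:2 10:2

2


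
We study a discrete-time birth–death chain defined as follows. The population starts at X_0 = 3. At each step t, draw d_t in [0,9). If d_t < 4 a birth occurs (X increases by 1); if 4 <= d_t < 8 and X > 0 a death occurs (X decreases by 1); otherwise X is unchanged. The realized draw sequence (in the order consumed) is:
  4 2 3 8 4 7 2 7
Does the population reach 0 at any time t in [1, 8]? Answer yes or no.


no

t=0: X=3, d=4 → death, X_1=2
t=1: X=2, d=2 → birth, X_2=3
t=2: X=3, d=3 → birth, X_3=4
t=3: X=4, d=8 → hold, X_4=4
t=4: X=4, d=4 → death, X_5=3
t=5: X=3, d=7 → death, X_6=2
t=6: X=2, d=2 → birth, X_7=3
t=7: X=3, d=7 → death, X_8=2


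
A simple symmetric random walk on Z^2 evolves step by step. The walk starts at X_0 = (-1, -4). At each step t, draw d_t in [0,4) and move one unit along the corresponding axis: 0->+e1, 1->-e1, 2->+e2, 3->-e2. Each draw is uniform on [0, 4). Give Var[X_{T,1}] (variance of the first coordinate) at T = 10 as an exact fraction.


Outcome values over d=0..3: [1, -1, 0, 0]
Σy = 0, Σy² = 2, M = 4
μ = 0/4 = 0,  σ² = 2/4 − (0)² = 1/2
Independent increments: Var[X_10] = 10·σ² = 10·(1/2) = 5

5


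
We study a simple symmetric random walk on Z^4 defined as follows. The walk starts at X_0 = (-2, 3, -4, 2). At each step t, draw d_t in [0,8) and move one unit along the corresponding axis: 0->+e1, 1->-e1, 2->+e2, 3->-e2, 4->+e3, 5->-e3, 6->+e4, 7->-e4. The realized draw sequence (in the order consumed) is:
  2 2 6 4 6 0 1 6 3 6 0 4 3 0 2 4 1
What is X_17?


t=0: X=(-2, 3, -4, 2), d=2 → +e2, X_1=(-2, 4, -4, 2)
t=1: X=(-2, 4, -4, 2), d=2 → +e2, X_2=(-2, 5, -4, 2)
t=2: X=(-2, 5, -4, 2), d=6 → +e4, X_3=(-2, 5, -4, 3)
t=3: X=(-2, 5, -4, 3), d=4 → +e3, X_4=(-2, 5, -3, 3)
t=4: X=(-2, 5, -3, 3), d=6 → +e4, X_5=(-2, 5, -3, 4)
t=5: X=(-2, 5, -3, 4), d=0 → +e1, X_6=(-1, 5, -3, 4)
t=6: X=(-1, 5, -3, 4), d=1 → -e1, X_7=(-2, 5, -3, 4)
t=7: X=(-2, 5, -3, 4), d=6 → +e4, X_8=(-2, 5, -3, 5)
t=8: X=(-2, 5, -3, 5), d=3 → -e2, X_9=(-2, 4, -3, 5)
t=9: X=(-2, 4, -3, 5), d=6 → +e4, X_10=(-2, 4, -3, 6)
t=10: X=(-2, 4, -3, 6), d=0 → +e1, X_11=(-1, 4, -3, 6)
t=11: X=(-1, 4, -3, 6), d=4 → +e3, X_12=(-1, 4, -2, 6)
t=12: X=(-1, 4, -2, 6), d=3 → -e2, X_13=(-1, 3, -2, 6)
t=13: X=(-1, 3, -2, 6), d=0 → +e1, X_14=(0, 3, -2, 6)
t=14: X=(0, 3, -2, 6), d=2 → +e2, X_15=(0, 4, -2, 6)
t=15: X=(0, 4, -2, 6), d=4 → +e3, X_16=(0, 4, -1, 6)
t=16: X=(0, 4, -1, 6), d=1 → -e1, X_17=(-1, 4, -1, 6)

(-1, 4, -1, 6)


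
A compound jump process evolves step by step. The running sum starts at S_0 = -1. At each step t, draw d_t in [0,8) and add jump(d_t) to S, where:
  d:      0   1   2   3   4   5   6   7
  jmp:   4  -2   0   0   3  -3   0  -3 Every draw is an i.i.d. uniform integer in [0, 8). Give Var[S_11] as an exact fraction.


Outcome values over d=0..7: [4, -2, 0, 0, 3, -3, 0, -3]
Σy = -1, Σy² = 47, M = 8
μ = -1/8 = -1/8,  σ² = 47/8 − (-1/8)² = 375/64
Independent increments: Var[S_11] = 11·σ² = 11·(375/64) = 4125/64

4125/64


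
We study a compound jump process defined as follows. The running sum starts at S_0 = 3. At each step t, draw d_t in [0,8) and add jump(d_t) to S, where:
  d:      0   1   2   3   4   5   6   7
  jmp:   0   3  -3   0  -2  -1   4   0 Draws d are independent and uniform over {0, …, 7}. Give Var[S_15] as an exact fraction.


4665/64

Outcome values over d=0..7: [0, 3, -3, 0, -2, -1, 4, 0]
Σy = 1, Σy² = 39, M = 8
μ = 1/8 = 1/8,  σ² = 39/8 − (1/8)² = 311/64
Independent increments: Var[S_15] = 15·σ² = 15·(311/64) = 4665/64


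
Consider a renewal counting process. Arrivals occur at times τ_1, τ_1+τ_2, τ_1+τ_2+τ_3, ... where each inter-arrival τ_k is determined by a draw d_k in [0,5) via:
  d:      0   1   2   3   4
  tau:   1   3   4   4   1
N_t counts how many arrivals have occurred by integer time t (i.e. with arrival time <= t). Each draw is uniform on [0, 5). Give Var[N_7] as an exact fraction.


Inter-arrival values over d=0..4: [1, 3, 4, 4, 1]
Each d has probability 1/5, so the pmf of τ is: f(1) = 2/5, f(3) = 1/5, f(4) = 2/5
Let p_n(j) = P(N_n = j), with p_0 = [1]. Condition on τ_1: p_n(0) = P(τ > n), and for j >= 1, p_n(j) = Σ_{k<=n} f(k)·p_{n−k}(j−1)
p_1 = [3/5, 2/5]  (j = 0..1)
p_2 = [3/5, 6/25, 4/25]  (j = 0..2)
p_3 = [2/5, 11/25, 12/125, 8/125]  (j = 0..3)
p_4 = [0, 17/25, 32/125, 24/625, 16/625]  (j = 0..4)
p_5 = [0, 9/25, 12/25, 84/625, 48/3125, 32/3125]  (j = 0..5)
p_6 = [0, 8/25, 41/125, 172/625, 208/3125, 96/15625, 64/15625]  (j = 0..6)
p_7 = [0, 4/25, 11/25, 138/625, 448/3125, 496/15625, 192/78125, 128/78125]  (j = 0..7)
E[N_7] = Σ j·p_7(j) = 192248/78125;  E[N_7²] = Σ j²·p_7(j) = 559634/78125
Var[N_7] = 559634/78125 − (192248/78125)² = 6762112746/6103515625

6762112746/6103515625


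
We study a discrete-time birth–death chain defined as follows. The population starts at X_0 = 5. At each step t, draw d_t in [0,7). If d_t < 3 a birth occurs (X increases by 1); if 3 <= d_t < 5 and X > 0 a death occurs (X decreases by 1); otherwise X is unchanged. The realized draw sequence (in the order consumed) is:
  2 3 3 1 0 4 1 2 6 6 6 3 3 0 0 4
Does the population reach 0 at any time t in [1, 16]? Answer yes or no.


no

t=0: X=5, d=2 → birth, X_1=6
t=1: X=6, d=3 → death, X_2=5
t=2: X=5, d=3 → death, X_3=4
t=3: X=4, d=1 → birth, X_4=5
t=4: X=5, d=0 → birth, X_5=6
t=5: X=6, d=4 → death, X_6=5
t=6: X=5, d=1 → birth, X_7=6
t=7: X=6, d=2 → birth, X_8=7
t=8: X=7, d=6 → hold, X_9=7
t=9: X=7, d=6 → hold, X_10=7
t=10: X=7, d=6 → hold, X_11=7
t=11: X=7, d=3 → death, X_12=6
t=12: X=6, d=3 → death, X_13=5
t=13: X=5, d=0 → birth, X_14=6
t=14: X=6, d=0 → birth, X_15=7
t=15: X=7, d=4 → death, X_16=6


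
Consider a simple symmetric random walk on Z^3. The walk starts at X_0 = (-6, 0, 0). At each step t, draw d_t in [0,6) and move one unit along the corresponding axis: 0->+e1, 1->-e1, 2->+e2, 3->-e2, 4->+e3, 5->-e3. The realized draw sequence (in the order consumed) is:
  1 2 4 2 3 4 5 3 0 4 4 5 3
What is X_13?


t=0: X=(-6, 0, 0), d=1 → -e1, X_1=(-7, 0, 0)
t=1: X=(-7, 0, 0), d=2 → +e2, X_2=(-7, 1, 0)
t=2: X=(-7, 1, 0), d=4 → +e3, X_3=(-7, 1, 1)
t=3: X=(-7, 1, 1), d=2 → +e2, X_4=(-7, 2, 1)
t=4: X=(-7, 2, 1), d=3 → -e2, X_5=(-7, 1, 1)
t=5: X=(-7, 1, 1), d=4 → +e3, X_6=(-7, 1, 2)
t=6: X=(-7, 1, 2), d=5 → -e3, X_7=(-7, 1, 1)
t=7: X=(-7, 1, 1), d=3 → -e2, X_8=(-7, 0, 1)
t=8: X=(-7, 0, 1), d=0 → +e1, X_9=(-6, 0, 1)
t=9: X=(-6, 0, 1), d=4 → +e3, X_10=(-6, 0, 2)
t=10: X=(-6, 0, 2), d=4 → +e3, X_11=(-6, 0, 3)
t=11: X=(-6, 0, 3), d=5 → -e3, X_12=(-6, 0, 2)
t=12: X=(-6, 0, 2), d=3 → -e2, X_13=(-6, -1, 2)

(-6, -1, 2)


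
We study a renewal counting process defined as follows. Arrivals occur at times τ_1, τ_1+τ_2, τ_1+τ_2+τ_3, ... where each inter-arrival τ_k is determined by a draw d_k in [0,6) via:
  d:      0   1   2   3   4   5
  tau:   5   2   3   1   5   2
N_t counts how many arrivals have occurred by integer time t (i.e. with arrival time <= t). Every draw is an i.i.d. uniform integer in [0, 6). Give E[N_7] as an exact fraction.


601495/279936

Inter-arrival values over d=0..5: [5, 2, 3, 1, 5, 2]
Each d has probability 1/6, so the pmf of τ is: f(1) = 1/6, f(2) = 1/3, f(3) = 1/6, f(5) = 1/3
Renewal equation for m(n) = E[N_n]: condition on τ_1 = k (if k <= n, one arrival plus a fresh copy on the remaining n−k steps): m(n) = F(n) + Σ_{k<=n} f(k)·m(n−k), where F(n) = P(τ <= n) and m(0) = 0
m(1) = F(1) = 1/6
m(2) = F(2) + f(1)·m(1) = 1/2 + 1/6·1/6 = 19/36
m(3) = F(3) + f(1)·m(2) + f(2)·m(1) = 2/3 + 1/6·19/36 + 1/3·1/6 = 175/216
m(4) = F(4) + f(1)·m(3) + f(2)·m(2) + f(3)·m(1) = 2/3 + 1/6·175/216 + 1/3·19/36 + 1/6·1/6 = 1303/1296
m(5) = F(5) + f(1)·m(4) + f(2)·m(3) + f(3)·m(2) = 1 + 1/6·1303/1296 + 1/3·175/216 + 1/6·19/36 = 11863/7776
m(6) = F(6) + f(1)·m(5) + f(2)·m(4) + f(3)·m(3) + f(5)·m(1) = 1 + 1/6·11863/7776 + 1/3·1303/1296 + 1/6·175/216 + 1/3·1/6 = 83047/46656
m(7) = F(7) + f(1)·m(6) + f(2)·m(5) + f(3)·m(4) + f(5)·m(2) = 1 + 1/6·83047/46656 + 1/3·11863/7776 + 1/6·1303/1296 + 1/3·19/36 = 601495/279936
E[N_7] = m(7) = 601495/279936


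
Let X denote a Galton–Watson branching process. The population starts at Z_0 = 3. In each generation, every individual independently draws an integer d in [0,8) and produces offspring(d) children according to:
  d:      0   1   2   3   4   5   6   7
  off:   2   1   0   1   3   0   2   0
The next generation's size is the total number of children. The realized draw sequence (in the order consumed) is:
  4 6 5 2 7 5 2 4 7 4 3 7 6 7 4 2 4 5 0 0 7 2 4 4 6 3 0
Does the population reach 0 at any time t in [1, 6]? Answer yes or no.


no

gen 0: Z_0=3, draws=[4, 6, 5], offspring=[3, 2, 0], Z_1=5
gen 1: Z_1=5, draws=[2, 7, 5, 2, 4], offspring=[0, 0, 0, 0, 3], Z_2=3
gen 2: Z_2=3, draws=[7, 4, 3], offspring=[0, 3, 1], Z_3=4
gen 3: Z_3=4, draws=[7, 6, 7, 4], offspring=[0, 2, 0, 3], Z_4=5
gen 4: Z_4=5, draws=[2, 4, 5, 0, 0], offspring=[0, 3, 0, 2, 2], Z_5=7
gen 5: Z_5=7, draws=[7, 2, 4, 4, 6, 3, 0], offspring=[0, 0, 3, 3, 2, 1, 2], Z_6=11


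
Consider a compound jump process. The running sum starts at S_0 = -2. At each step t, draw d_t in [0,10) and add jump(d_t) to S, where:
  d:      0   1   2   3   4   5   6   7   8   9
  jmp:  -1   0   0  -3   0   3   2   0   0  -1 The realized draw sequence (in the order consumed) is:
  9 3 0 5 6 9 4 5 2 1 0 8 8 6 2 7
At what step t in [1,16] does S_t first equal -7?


3

t=0: S=-2, d=9, jump=-1, S_1=-3
t=1: S=-3, d=3, jump=-3, S_2=-6
t=2: S=-6, d=0, jump=-1, S_3=-7
t=3: S=-7, d=5, jump=3, S_4=-4
t=4: S=-4, d=6, jump=2, S_5=-2
t=5: S=-2, d=9, jump=-1, S_6=-3
t=6: S=-3, d=4, jump=0, S_7=-3
t=7: S=-3, d=5, jump=3, S_8=0
t=8: S=0, d=2, jump=0, S_9=0
t=9: S=0, d=1, jump=0, S_10=0
t=10: S=0, d=0, jump=-1, S_11=-1
t=11: S=-1, d=8, jump=0, S_12=-1
t=12: S=-1, d=8, jump=0, S_13=-1
t=13: S=-1, d=6, jump=2, S_14=1
t=14: S=1, d=2, jump=0, S_15=1
t=15: S=1, d=7, jump=0, S_16=1


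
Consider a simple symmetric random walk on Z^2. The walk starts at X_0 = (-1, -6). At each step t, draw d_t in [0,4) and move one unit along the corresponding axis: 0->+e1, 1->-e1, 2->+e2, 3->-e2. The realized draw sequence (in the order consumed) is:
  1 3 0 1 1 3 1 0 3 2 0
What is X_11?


t=0: X=(-1, -6), d=1 → -e1, X_1=(-2, -6)
t=1: X=(-2, -6), d=3 → -e2, X_2=(-2, -7)
t=2: X=(-2, -7), d=0 → +e1, X_3=(-1, -7)
t=3: X=(-1, -7), d=1 → -e1, X_4=(-2, -7)
t=4: X=(-2, -7), d=1 → -e1, X_5=(-3, -7)
t=5: X=(-3, -7), d=3 → -e2, X_6=(-3, -8)
t=6: X=(-3, -8), d=1 → -e1, X_7=(-4, -8)
t=7: X=(-4, -8), d=0 → +e1, X_8=(-3, -8)
t=8: X=(-3, -8), d=3 → -e2, X_9=(-3, -9)
t=9: X=(-3, -9), d=2 → +e2, X_10=(-3, -8)
t=10: X=(-3, -8), d=0 → +e1, X_11=(-2, -8)

(-2, -8)


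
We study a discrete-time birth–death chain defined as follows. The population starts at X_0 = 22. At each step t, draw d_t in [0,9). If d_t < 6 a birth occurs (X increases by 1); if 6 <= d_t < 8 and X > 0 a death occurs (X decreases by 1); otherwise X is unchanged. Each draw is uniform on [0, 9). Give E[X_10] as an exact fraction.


238/9

X can drop by at most 1 per step and X_0 = 22 > T = 10, so X_t >= 22 − t >= 12 > 0 for every t <= 10: the floor at 0 (the 'and X > 0' condition) never binds. Hence X_10 = X_0 + Σ_{t<10} Y_t with i.i.d. increments Y_t = y(d_t) ∈ {+1, −1, 0}.
Outcome values over d=0..8: [1, 1, 1, 1, 1, 1, -1, -1, 0]
Σy = 4, Σy² = 8, M = 9
μ = 4/9 = 4/9,  σ² = 8/9 − (4/9)² = 56/81
E[X_10] = 22 + 10·(4/9) = 238/9


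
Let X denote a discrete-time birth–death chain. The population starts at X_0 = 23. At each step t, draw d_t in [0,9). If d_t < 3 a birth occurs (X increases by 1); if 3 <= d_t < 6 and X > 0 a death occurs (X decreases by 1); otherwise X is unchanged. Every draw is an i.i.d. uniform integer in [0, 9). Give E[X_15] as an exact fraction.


X can drop by at most 1 per step and X_0 = 23 > T = 15, so X_t >= 23 − t >= 8 > 0 for every t <= 15: the floor at 0 (the 'and X > 0' condition) never binds. Hence X_15 = X_0 + Σ_{t<15} Y_t with i.i.d. increments Y_t = y(d_t) ∈ {+1, −1, 0}.
Outcome values over d=0..8: [1, 1, 1, -1, -1, -1, 0, 0, 0]
Σy = 0, Σy² = 6, M = 9
μ = 0/9 = 0,  σ² = 6/9 − (0)² = 2/3
E[X_15] = 23 + 15·(0) = 23

23


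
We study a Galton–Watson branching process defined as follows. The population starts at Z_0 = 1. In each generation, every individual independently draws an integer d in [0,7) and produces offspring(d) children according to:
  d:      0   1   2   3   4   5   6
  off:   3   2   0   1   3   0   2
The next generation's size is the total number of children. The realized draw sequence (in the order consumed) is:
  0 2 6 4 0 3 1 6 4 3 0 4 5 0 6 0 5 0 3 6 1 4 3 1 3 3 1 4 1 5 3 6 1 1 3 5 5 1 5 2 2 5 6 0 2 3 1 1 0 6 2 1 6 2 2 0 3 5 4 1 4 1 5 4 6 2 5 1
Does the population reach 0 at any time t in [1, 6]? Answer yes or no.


no

gen 0: Z_0=1, draws=[0], offspring=[3], Z_1=3
gen 1: Z_1=3, draws=[2, 6, 4], offspring=[0, 2, 3], Z_2=5
gen 2: Z_2=5, draws=[0, 3, 1, 6, 4], offspring=[3, 1, 2, 2, 3], Z_3=11
gen 3: Z_3=11, draws=[3, 0, 4, 5, 0, 6, 0, 5, 0, 3, 6], offspring=[1, 3, 3, 0, 3, 2, 3, 0, 3, 1, 2], Z_4=21
gen 4: Z_4=21, draws=[1, 4, 3, 1, 3, 3, 1, 4, 1, 5, 3, 6, 1, 1, 3, 5, 5, 1, 5, 2, 2], offspring=[2, 3, 1, 2, 1, 1, 2, 3, 2, 0, 1, 2, 2, 2, 1, 0, 0, 2, 0, 0, 0], Z_5=27
gen 5: Z_5=27, draws=[5, 6, 0, 2, 3, 1, 1, 0, 6, 2, 1, 6, 2, 2, 0, 3, 5, 4, 1, 4, 1, 5, 4, 6, 2, 5, 1], offspring=[0, 2, 3, 0, 1, 2, 2, 3, 2, 0, 2, 2, 0, 0, 3, 1, 0, 3, 2, 3, 2, 0, 3, 2, 0, 0, 2], Z_6=40


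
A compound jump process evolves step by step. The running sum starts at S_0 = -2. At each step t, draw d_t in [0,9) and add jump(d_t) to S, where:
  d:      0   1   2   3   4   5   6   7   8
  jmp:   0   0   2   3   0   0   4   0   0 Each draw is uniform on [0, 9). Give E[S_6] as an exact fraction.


4

Outcome values over d=0..8: [0, 0, 2, 3, 0, 0, 4, 0, 0]
Σy = 9, Σy² = 29, M = 9
μ = 9/9 = 1,  σ² = 29/9 − (1)² = 20/9
E[S_6] = -2 + 6·(1) = 4


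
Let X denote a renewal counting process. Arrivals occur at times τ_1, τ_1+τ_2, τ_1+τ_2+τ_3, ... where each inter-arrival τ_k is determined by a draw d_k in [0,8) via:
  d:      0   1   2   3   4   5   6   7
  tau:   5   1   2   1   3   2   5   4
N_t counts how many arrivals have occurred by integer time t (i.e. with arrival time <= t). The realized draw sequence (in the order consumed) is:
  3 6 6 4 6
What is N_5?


draw d_1=3: τ_1=1, arrival time A_1=1
draw d_2=6: τ_2=5, arrival time A_2=6
draw d_3=6: τ_3=5, arrival time A_3=11
draw d_4=4: τ_4=3, arrival time A_4=14
draw d_5=6: τ_5=5, arrival time A_5=19
N_t over t=0..5: 0:0 1:1 2:1 3:1 4:1 5:1

1


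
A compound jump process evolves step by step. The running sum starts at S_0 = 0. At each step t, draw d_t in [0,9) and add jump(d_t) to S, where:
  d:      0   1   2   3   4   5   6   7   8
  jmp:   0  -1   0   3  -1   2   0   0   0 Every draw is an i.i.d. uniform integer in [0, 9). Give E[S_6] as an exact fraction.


Outcome values over d=0..8: [0, -1, 0, 3, -1, 2, 0, 0, 0]
Σy = 3, Σy² = 15, M = 9
μ = 3/9 = 1/3,  σ² = 15/9 − (1/3)² = 14/9
E[S_6] = 0 + 6·(1/3) = 2

2


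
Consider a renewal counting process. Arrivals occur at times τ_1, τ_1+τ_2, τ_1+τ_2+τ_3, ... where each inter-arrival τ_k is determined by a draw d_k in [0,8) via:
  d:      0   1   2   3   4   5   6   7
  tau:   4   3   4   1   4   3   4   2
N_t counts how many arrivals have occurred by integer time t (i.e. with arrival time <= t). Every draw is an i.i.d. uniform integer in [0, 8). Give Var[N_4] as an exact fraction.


2213823/16777216

Inter-arrival values over d=0..7: [4, 3, 4, 1, 4, 3, 4, 2]
Each d has probability 1/8, so the pmf of τ is: f(1) = 1/8, f(2) = 1/8, f(3) = 1/4, f(4) = 1/2
Let p_n(j) = P(N_n = j), with p_0 = [1]. Condition on τ_1: p_n(0) = P(τ > n), and for j >= 1, p_n(j) = Σ_{k<=n} f(k)·p_{n−k}(j−1)
p_1 = [7/8, 1/8]  (j = 0..1)
p_2 = [3/4, 15/64, 1/64]  (j = 0..2)
p_3 = [1/2, 29/64, 23/512, 1/512]  (j = 0..3)
p_4 = [0, 7/8, 15/128, 31/4096, 1/4096]  (j = 0..4)
E[N_4] = Σ j·p_4(j) = 4641/4096;  E[N_4²] = Σ j²·p_4(j) = 5799/4096
Var[N_4] = 5799/4096 − (4641/4096)² = 2213823/16777216


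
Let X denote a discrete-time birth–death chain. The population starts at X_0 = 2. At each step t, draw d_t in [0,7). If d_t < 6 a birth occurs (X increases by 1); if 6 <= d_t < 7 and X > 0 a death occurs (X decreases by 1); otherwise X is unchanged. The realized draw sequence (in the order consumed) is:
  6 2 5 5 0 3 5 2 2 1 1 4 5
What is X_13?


13

t=0: X=2, d=6 → death, X_1=1
t=1: X=1, d=2 → birth, X_2=2
t=2: X=2, d=5 → birth, X_3=3
t=3: X=3, d=5 → birth, X_4=4
t=4: X=4, d=0 → birth, X_5=5
t=5: X=5, d=3 → birth, X_6=6
t=6: X=6, d=5 → birth, X_7=7
t=7: X=7, d=2 → birth, X_8=8
t=8: X=8, d=2 → birth, X_9=9
t=9: X=9, d=1 → birth, X_10=10
t=10: X=10, d=1 → birth, X_11=11
t=11: X=11, d=4 → birth, X_12=12
t=12: X=12, d=5 → birth, X_13=13


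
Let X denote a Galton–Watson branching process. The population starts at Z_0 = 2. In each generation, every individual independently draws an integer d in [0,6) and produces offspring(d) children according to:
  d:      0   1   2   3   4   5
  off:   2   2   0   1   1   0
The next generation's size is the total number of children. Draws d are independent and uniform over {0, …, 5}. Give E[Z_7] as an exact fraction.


Outcome values over d=0..5: [2, 2, 0, 1, 1, 0]
Σy = 6, Σy² = 10, M = 6
μ = 6/6 = 1,  σ² = 10/6 − (1)² = 2/3
E[Z_0] = 2
E[Z_1] = 1·E[Z_0] = 2
E[Z_2] = 1·E[Z_1] = 2
E[Z_3] = 1·E[Z_2] = 2
E[Z_4] = 1·E[Z_3] = 2
E[Z_5] = 1·E[Z_4] = 2
E[Z_6] = 1·E[Z_5] = 2
E[Z_7] = 1·E[Z_6] = 2

2


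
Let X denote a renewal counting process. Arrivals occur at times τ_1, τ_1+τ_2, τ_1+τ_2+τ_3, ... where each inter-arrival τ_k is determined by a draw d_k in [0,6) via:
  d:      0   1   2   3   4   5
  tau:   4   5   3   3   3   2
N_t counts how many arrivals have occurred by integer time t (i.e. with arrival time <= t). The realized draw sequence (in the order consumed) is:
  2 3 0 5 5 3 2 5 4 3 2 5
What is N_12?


4

draw d_1=2: τ_1=3, arrival time A_1=3
draw d_2=3: τ_2=3, arrival time A_2=6
draw d_3=0: τ_3=4, arrival time A_3=10
draw d_4=5: τ_4=2, arrival time A_4=12
draw d_5=5: τ_5=2, arrival time A_5=14
draw d_6=3: τ_6=3, arrival time A_6=17
draw d_7=2: τ_7=3, arrival time A_7=20
draw d_8=5: τ_8=2, arrival time A_8=22
draw d_9=4: τ_9=3, arrival time A_9=25
draw d_10=3: τ_10=3, arrival time A_10=28
draw d_11=2: τ_11=3, arrival time A_11=31
draw d_12=5: τ_12=2, arrival time A_12=33
N_t over t=0..12: 0:0 1:0 2:0 3:1 4:1 5:1 6:2 7:2 8:2 9:2 10:3 11:3 12:4


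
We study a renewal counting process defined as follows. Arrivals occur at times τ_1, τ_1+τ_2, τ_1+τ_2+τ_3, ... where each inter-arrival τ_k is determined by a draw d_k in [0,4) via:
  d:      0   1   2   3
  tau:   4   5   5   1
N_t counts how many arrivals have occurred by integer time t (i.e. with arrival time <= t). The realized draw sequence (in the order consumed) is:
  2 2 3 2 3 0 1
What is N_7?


1

draw d_1=2: τ_1=5, arrival time A_1=5
draw d_2=2: τ_2=5, arrival time A_2=10
draw d_3=3: τ_3=1, arrival time A_3=11
draw d_4=2: τ_4=5, arrival time A_4=16
draw d_5=3: τ_5=1, arrival time A_5=17
draw d_6=0: τ_6=4, arrival time A_6=21
draw d_7=1: τ_7=5, arrival time A_7=26
N_t over t=0..7: 0:0 1:0 2:0 3:0 4:0 5:1 6:1 7:1


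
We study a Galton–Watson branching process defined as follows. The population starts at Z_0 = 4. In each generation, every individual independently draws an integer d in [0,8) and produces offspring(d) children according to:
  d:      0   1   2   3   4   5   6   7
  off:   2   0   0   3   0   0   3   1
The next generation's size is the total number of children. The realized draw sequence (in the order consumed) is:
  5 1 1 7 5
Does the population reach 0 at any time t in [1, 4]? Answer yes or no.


yes

gen 0: Z_0=4, draws=[5, 1, 1, 7], offspring=[0, 0, 0, 1], Z_1=1
gen 1: Z_1=1, draws=[5], offspring=[0], Z_2=0
gen 2: Z_2=0, draws=[], offspring=[], Z_3=0
gen 3: Z_3=0, draws=[], offspring=[], Z_4=0


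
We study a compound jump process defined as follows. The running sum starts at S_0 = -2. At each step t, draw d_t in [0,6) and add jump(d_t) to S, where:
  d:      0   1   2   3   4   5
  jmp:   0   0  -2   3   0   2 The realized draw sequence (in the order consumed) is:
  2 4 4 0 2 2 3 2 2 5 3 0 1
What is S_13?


t=0: S=-2, d=2, jump=-2, S_1=-4
t=1: S=-4, d=4, jump=0, S_2=-4
t=2: S=-4, d=4, jump=0, S_3=-4
t=3: S=-4, d=0, jump=0, S_4=-4
t=4: S=-4, d=2, jump=-2, S_5=-6
t=5: S=-6, d=2, jump=-2, S_6=-8
t=6: S=-8, d=3, jump=3, S_7=-5
t=7: S=-5, d=2, jump=-2, S_8=-7
t=8: S=-7, d=2, jump=-2, S_9=-9
t=9: S=-9, d=5, jump=2, S_10=-7
t=10: S=-7, d=3, jump=3, S_11=-4
t=11: S=-4, d=0, jump=0, S_12=-4
t=12: S=-4, d=1, jump=0, S_13=-4

-4


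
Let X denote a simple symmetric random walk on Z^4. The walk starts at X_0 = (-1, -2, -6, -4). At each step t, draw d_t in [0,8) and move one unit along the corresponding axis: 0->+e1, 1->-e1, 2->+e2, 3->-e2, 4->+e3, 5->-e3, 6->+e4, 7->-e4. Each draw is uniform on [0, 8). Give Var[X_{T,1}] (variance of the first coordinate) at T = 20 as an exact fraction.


Outcome values over d=0..7: [1, -1, 0, 0, 0, 0, 0, 0]
Σy = 0, Σy² = 2, M = 8
μ = 0/8 = 0,  σ² = 2/8 − (0)² = 1/4
Independent increments: Var[X_20] = 20·σ² = 20·(1/4) = 5

5
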